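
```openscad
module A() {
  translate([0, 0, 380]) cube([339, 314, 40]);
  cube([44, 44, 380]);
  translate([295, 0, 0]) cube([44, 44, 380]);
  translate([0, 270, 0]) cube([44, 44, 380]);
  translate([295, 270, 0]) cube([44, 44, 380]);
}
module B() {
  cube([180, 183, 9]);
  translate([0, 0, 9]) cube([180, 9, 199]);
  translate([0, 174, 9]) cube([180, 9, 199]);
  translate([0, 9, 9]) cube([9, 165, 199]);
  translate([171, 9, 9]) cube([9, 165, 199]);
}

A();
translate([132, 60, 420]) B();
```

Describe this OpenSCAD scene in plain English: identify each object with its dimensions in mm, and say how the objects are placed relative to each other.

A is a four-legged stool. The seat is 339×314 mm, 40 mm thick, top at z = 420 mm. It stands on four square legs, each 44×44 mm in cross-section, from z = 0 to the seat underside, each flush with a corner of the seat.

B is an open storage box with external size 180×183×208 mm and wall thickness 9 mm (the base is also 9 mm thick). The base covers the whole footprint; the four walls stand on the base, with the y-facing walls full-width and the x-facing walls fitting between their inner faces.

The open box is on top of the stool.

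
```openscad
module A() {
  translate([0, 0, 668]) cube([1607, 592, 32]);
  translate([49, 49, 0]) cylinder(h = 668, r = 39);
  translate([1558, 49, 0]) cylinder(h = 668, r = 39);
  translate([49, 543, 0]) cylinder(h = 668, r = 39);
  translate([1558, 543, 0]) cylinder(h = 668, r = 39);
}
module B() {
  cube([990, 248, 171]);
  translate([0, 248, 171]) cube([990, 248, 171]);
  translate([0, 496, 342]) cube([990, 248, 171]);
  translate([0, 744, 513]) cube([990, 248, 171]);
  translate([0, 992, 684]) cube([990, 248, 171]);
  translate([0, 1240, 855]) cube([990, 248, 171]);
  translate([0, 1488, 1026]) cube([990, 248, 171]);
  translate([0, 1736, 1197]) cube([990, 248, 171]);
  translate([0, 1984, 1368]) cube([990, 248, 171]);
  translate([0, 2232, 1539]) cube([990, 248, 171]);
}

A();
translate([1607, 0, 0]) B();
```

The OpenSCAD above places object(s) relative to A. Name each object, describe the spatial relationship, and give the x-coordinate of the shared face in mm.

A is a table. B is a staircase. The staircase is against the table's +x side, with their −y faces flush. The x-coordinate of the shared face is 1607 mm.

The table's +x face and the staircase's −x face are both at x = 1607 mm.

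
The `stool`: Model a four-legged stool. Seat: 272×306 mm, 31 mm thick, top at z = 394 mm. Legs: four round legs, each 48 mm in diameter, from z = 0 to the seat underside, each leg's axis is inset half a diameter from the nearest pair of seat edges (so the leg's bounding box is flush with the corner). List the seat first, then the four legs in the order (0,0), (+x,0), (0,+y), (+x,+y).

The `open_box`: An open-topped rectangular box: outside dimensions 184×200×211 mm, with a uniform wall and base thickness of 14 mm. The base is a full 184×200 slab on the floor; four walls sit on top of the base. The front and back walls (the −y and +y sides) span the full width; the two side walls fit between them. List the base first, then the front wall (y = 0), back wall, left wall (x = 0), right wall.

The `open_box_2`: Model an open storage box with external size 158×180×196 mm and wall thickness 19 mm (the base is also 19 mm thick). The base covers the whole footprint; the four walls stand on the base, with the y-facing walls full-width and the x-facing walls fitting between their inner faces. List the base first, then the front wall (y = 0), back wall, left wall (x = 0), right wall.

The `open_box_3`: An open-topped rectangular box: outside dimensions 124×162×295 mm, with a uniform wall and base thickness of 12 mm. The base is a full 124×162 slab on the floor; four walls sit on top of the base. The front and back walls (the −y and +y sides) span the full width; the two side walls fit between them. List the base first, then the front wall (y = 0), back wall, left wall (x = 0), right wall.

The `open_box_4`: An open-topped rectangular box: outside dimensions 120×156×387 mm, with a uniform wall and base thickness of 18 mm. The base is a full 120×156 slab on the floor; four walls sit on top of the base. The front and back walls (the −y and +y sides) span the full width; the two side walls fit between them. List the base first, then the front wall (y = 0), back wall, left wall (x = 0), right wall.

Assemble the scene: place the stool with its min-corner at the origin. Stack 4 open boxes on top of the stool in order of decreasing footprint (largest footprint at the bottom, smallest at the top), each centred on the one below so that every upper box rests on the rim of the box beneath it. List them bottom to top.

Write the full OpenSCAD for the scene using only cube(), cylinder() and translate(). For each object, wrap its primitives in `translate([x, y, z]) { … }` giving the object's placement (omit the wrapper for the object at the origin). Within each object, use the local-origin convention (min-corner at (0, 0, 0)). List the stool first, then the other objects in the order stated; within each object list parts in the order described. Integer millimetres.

translate([0, 0, 363]) cube([272, 306, 31]);
translate([24, 24, 0]) cylinder(h = 363, r = 24);
translate([248, 24, 0]) cylinder(h = 363, r = 24);
translate([24, 282, 0]) cylinder(h = 363, r = 24);
translate([248, 282, 0]) cylinder(h = 363, r = 24);
translate([44, 53, 394]) {
  cube([184, 200, 14]);
  translate([0, 0, 14]) cube([184, 14, 197]);
  translate([0, 186, 14]) cube([184, 14, 197]);
  translate([0, 14, 14]) cube([14, 172, 197]);
  translate([170, 14, 14]) cube([14, 172, 197]);
}
translate([57, 63, 605]) {
  cube([158, 180, 19]);
  translate([0, 0, 19]) cube([158, 19, 177]);
  translate([0, 161, 19]) cube([158, 19, 177]);
  translate([0, 19, 19]) cube([19, 142, 177]);
  translate([139, 19, 19]) cube([19, 142, 177]);
}
translate([74, 72, 801]) {
  cube([124, 162, 12]);
  translate([0, 0, 12]) cube([124, 12, 283]);
  translate([0, 150, 12]) cube([124, 12, 283]);
  translate([0, 12, 12]) cube([12, 138, 283]);
  translate([112, 12, 12]) cube([12, 138, 283]);
}
translate([76, 75, 1096]) {
  cube([120, 156, 18]);
  translate([0, 0, 18]) cube([120, 18, 369]);
  translate([0, 138, 18]) cube([120, 18, 369]);
  translate([0, 18, 18]) cube([18, 120, 369]);
  translate([102, 18, 18]) cube([18, 120, 369]);
}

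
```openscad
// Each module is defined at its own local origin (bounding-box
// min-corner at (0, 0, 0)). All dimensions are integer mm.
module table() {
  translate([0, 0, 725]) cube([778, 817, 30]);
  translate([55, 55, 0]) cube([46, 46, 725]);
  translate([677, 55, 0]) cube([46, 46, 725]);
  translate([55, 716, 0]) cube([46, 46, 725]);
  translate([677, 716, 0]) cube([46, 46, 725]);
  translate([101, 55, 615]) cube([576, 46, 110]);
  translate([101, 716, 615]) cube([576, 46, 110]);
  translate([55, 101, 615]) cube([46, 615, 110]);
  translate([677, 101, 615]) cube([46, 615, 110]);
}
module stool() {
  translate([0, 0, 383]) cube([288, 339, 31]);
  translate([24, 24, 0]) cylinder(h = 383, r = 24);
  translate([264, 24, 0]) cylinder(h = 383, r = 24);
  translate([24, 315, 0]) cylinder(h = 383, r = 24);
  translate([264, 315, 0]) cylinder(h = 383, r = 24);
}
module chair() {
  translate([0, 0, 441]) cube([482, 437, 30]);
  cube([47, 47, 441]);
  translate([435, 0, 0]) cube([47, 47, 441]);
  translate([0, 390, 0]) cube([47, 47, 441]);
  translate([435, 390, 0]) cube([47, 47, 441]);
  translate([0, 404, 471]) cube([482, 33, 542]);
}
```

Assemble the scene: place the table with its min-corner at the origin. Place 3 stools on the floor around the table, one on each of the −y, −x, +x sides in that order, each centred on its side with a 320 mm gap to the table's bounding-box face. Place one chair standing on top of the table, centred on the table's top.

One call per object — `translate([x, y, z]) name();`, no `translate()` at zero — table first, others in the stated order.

table();
translate([245, -659, 0]) stool();
translate([-608, 239, 0]) stool();
translate([1098, 239, 0]) stool();
translate([148, 190, 755]) chair();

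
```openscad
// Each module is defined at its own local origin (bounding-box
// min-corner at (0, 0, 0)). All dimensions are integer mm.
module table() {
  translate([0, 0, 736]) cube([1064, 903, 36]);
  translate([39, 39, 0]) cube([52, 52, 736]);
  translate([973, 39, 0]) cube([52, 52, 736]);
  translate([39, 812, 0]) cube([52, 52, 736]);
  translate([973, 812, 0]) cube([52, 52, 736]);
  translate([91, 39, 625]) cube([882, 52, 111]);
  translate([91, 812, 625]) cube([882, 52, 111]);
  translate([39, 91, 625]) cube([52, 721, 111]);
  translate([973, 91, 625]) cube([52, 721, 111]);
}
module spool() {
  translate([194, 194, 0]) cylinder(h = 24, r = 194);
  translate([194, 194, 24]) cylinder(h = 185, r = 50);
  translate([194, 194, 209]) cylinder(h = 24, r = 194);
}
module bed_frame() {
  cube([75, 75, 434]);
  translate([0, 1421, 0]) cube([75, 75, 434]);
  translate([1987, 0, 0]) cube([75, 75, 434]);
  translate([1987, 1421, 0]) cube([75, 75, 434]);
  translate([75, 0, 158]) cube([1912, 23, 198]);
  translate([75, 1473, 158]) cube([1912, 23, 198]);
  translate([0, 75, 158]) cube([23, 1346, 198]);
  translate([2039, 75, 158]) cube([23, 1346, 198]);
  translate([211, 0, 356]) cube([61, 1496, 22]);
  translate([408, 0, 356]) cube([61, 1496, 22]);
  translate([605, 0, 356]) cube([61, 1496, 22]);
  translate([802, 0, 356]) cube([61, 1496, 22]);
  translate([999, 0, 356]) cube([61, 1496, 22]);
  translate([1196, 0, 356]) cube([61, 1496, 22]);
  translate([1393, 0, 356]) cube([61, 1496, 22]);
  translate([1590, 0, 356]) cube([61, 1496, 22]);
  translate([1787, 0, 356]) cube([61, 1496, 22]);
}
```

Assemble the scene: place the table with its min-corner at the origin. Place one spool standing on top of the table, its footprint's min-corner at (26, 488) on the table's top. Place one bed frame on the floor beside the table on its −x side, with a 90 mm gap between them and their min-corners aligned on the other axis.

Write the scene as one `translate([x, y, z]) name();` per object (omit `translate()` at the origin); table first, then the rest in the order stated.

table();
translate([26, 488, 772]) spool();
translate([-2152, 0, 0]) bed_frame();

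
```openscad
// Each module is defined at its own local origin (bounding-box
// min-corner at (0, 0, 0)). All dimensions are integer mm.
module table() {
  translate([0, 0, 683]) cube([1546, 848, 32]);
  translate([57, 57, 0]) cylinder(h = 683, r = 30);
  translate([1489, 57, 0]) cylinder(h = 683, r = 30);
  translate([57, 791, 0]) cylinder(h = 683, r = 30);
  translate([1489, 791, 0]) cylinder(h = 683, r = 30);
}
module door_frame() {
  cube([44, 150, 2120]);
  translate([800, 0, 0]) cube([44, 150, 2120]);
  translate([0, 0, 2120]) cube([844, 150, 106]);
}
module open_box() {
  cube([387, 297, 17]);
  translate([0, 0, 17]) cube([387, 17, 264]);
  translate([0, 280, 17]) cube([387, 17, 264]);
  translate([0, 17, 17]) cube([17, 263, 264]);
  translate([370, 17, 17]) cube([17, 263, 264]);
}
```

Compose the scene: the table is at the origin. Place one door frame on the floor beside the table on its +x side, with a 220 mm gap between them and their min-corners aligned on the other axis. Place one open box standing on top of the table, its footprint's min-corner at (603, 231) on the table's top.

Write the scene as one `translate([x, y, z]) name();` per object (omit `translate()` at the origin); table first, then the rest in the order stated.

table();
translate([1766, 0, 0]) door_frame();
translate([603, 231, 715]) open_box();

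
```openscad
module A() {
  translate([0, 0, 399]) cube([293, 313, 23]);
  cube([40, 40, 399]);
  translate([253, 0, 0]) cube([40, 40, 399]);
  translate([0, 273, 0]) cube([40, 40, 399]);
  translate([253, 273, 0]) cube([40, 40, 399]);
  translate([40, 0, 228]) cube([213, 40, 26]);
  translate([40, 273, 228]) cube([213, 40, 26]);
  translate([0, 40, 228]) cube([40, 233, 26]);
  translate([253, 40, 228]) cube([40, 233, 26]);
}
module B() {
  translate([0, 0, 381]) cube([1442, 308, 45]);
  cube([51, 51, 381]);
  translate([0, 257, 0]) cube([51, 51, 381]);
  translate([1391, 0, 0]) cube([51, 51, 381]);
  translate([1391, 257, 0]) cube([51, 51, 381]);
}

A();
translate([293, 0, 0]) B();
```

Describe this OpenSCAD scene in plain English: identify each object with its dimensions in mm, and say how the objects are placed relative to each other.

A is a simple wooden stool: a rectangular seat 293 mm (x) by 313 mm (y), 23 mm thick, top face at z = 422 mm, on four square legs, each 40×40 mm in cross-section. The legs rest on z = 0, each flush with a corner of the seat. Four stretchers, 40 mm wide and 26 mm tall, connect adjacent legs with their undersides at z = 228 mm, each running between the inner faces of the legs it joins and aligned with the legs' outer faces on the other axis.

B is a bench: a 1442×308 mm seat slab, 45 mm thick, top at z = 426 mm, on four 51×51 mm square legs flush with the seat corners and standing on z = 0.

The bench is against the stool's +x side, with their −y faces flush.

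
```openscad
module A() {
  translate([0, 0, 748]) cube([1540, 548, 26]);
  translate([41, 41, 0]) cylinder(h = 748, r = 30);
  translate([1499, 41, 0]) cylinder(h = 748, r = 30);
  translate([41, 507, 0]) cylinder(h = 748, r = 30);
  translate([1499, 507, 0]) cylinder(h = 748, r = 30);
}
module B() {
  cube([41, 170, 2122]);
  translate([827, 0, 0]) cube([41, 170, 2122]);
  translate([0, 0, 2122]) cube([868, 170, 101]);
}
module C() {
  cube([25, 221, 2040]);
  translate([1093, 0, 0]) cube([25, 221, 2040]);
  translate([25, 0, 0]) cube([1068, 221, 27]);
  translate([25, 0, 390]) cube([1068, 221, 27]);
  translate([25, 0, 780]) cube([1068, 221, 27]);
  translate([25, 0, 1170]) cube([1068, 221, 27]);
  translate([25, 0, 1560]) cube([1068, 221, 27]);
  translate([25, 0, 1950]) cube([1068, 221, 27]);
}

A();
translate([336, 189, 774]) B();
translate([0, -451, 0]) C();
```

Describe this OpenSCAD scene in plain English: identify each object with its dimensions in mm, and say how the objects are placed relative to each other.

A is a table with a 1540×548 mm rectangular top, 26 mm thick, top surface at z = 774 mm, supported by four round legs of 60 mm diameter, each leg's bounding box inset 11 mm from the nearest pair of top edges, running from the floor.

B is a rectangular door frame: two vertical jambs of 41×170 mm section, 2122 mm tall, with a clear opening 786 mm wide between their inner faces. A header 101 mm tall and 170 mm deep lies on top of the jambs and spans the full outside width.

C is a bookshelf 1118 mm wide overall, 221 mm deep and 2040 mm tall. The two sides are 25 mm thick vertical panels. 6 horizontal shelves of 27 mm thickness span between the inner faces of the sides; the lowest shelf sits on the floor and shelves are stacked with a clear vertical gap of 363 mm between each pair.

The door frame is on top of the table, centred. The bookshelf is on the floor beside the table on its −y side.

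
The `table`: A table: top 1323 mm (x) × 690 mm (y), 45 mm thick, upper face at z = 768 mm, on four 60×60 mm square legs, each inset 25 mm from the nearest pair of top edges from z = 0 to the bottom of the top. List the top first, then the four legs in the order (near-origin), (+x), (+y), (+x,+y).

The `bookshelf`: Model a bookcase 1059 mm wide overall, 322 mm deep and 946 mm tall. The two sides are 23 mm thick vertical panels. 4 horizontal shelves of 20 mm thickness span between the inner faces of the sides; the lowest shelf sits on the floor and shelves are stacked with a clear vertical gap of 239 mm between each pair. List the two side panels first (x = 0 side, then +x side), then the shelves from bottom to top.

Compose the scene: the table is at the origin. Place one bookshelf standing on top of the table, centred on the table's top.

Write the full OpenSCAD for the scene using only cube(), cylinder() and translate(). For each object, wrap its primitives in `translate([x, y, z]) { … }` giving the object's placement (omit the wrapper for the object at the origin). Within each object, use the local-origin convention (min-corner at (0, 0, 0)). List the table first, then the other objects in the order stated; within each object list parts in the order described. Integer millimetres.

translate([0, 0, 723]) cube([1323, 690, 45]);
translate([25, 25, 0]) cube([60, 60, 723]);
translate([1238, 25, 0]) cube([60, 60, 723]);
translate([25, 605, 0]) cube([60, 60, 723]);
translate([1238, 605, 0]) cube([60, 60, 723]);
translate([132, 184, 768]) {
  cube([23, 322, 946]);
  translate([1036, 0, 0]) cube([23, 322, 946]);
  translate([23, 0, 0]) cube([1013, 322, 20]);
  translate([23, 0, 259]) cube([1013, 322, 20]);
  translate([23, 0, 518]) cube([1013, 322, 20]);
  translate([23, 0, 777]) cube([1013, 322, 20]);
}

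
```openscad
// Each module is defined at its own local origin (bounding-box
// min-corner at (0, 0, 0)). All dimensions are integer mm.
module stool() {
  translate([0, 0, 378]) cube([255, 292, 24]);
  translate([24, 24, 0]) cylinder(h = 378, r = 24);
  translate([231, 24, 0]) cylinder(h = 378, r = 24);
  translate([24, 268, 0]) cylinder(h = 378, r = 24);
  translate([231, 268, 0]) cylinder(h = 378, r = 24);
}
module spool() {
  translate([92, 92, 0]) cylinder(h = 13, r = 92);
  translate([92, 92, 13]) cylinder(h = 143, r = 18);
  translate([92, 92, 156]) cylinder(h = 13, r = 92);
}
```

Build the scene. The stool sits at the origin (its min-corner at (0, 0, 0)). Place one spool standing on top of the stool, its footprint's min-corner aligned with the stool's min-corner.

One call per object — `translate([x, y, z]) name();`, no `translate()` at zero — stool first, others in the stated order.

stool();
translate([0, 0, 402]) spool();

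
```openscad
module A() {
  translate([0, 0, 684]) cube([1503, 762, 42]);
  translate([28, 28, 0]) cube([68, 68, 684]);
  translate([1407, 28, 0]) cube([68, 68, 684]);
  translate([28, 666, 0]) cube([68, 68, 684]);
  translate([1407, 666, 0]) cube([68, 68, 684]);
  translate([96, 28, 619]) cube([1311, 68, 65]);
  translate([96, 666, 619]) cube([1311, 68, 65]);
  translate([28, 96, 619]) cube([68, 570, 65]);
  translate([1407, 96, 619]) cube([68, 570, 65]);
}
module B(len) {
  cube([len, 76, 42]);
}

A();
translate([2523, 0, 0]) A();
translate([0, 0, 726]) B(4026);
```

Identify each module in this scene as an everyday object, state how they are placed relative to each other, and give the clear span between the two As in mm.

A is a table. B is a beam. A beam spans the tops of two tables. The clear span between the two tables is 1020 mm.

Second table starts at x = 2523; first ends at x = 1503; clear span = 2523 − 1503 = 1020 mm.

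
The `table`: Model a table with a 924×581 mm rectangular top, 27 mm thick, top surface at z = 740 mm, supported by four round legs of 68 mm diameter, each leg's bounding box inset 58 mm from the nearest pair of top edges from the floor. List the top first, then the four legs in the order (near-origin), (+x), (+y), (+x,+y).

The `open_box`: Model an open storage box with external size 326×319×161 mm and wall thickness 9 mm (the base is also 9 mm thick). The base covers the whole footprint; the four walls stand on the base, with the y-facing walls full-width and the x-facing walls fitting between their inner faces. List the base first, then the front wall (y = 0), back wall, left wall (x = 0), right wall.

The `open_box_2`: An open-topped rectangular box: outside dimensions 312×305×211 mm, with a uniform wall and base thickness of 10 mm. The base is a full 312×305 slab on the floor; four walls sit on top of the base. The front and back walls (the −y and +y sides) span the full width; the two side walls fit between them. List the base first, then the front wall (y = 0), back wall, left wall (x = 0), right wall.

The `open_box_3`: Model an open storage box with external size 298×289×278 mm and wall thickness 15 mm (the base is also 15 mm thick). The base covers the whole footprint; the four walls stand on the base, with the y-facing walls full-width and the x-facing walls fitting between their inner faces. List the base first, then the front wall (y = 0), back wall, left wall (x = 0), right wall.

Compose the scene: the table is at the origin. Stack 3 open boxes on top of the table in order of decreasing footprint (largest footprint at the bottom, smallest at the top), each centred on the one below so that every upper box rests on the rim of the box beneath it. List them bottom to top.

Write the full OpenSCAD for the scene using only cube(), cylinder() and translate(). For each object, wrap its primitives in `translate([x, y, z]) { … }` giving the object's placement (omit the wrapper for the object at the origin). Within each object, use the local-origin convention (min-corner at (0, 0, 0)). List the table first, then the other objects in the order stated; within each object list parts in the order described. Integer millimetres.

translate([0, 0, 713]) cube([924, 581, 27]);
translate([92, 92, 0]) cylinder(h = 713, r = 34);
translate([832, 92, 0]) cylinder(h = 713, r = 34);
translate([92, 489, 0]) cylinder(h = 713, r = 34);
translate([832, 489, 0]) cylinder(h = 713, r = 34);
translate([299, 131, 740]) {
  cube([326, 319, 9]);
  translate([0, 0, 9]) cube([326, 9, 152]);
  translate([0, 310, 9]) cube([326, 9, 152]);
  translate([0, 9, 9]) cube([9, 301, 152]);
  translate([317, 9, 9]) cube([9, 301, 152]);
}
translate([306, 138, 901]) {
  cube([312, 305, 10]);
  translate([0, 0, 10]) cube([312, 10, 201]);
  translate([0, 295, 10]) cube([312, 10, 201]);
  translate([0, 10, 10]) cube([10, 285, 201]);
  translate([302, 10, 10]) cube([10, 285, 201]);
}
translate([313, 146, 1112]) {
  cube([298, 289, 15]);
  translate([0, 0, 15]) cube([298, 15, 263]);
  translate([0, 274, 15]) cube([298, 15, 263]);
  translate([0, 15, 15]) cube([15, 259, 263]);
  translate([283, 15, 15]) cube([15, 259, 263]);
}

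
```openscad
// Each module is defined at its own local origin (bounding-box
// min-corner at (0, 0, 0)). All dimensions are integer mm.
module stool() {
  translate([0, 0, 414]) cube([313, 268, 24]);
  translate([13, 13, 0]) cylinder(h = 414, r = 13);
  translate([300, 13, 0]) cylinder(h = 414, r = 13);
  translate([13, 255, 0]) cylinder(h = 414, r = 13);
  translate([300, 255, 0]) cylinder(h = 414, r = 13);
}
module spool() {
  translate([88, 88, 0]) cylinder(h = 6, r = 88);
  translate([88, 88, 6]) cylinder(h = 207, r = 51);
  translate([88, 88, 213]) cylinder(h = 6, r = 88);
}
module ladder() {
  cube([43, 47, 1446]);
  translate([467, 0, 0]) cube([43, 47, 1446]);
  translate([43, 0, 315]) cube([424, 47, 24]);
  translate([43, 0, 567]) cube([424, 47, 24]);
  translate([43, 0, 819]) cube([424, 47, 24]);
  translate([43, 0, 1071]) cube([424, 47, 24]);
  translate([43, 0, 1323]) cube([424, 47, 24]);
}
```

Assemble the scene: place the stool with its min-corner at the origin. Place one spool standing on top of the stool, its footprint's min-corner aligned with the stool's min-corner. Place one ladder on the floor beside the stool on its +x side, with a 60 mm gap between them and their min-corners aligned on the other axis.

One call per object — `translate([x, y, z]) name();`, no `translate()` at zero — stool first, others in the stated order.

stool();
translate([0, 0, 438]) spool();
translate([373, 0, 0]) ladder();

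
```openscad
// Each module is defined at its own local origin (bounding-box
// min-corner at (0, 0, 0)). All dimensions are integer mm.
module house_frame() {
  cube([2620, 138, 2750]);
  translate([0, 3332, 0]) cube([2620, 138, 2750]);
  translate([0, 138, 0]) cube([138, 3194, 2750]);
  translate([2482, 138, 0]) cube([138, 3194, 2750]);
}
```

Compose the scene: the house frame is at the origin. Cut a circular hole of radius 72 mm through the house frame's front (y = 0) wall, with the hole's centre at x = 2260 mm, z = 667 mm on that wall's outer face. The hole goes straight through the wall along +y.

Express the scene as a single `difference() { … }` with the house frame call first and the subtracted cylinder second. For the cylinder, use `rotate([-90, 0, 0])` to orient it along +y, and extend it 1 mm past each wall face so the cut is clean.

difference() {
  house_frame();
  translate([2260, -1, 667]) rotate([-90, 0, 0]) cylinder(h = 140, r = 72);
}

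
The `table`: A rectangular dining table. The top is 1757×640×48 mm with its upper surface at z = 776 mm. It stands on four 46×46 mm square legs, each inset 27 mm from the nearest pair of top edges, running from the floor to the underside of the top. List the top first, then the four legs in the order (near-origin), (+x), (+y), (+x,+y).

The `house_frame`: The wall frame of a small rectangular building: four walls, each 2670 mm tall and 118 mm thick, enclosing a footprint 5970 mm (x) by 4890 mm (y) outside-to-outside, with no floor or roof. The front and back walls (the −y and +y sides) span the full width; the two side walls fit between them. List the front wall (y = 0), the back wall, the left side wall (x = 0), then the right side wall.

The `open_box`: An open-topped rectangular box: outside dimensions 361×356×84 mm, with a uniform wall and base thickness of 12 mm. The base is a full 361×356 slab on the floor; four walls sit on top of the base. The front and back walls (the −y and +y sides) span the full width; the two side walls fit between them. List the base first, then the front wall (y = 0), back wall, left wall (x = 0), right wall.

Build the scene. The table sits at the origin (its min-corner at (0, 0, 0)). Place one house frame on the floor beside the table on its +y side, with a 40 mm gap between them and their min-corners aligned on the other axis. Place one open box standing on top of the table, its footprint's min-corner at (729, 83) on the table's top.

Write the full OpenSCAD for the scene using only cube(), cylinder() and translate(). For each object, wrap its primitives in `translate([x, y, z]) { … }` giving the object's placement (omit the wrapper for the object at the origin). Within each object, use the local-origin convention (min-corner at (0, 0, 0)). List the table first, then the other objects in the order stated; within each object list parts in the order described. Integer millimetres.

translate([0, 0, 728]) cube([1757, 640, 48]);
translate([27, 27, 0]) cube([46, 46, 728]);
translate([1684, 27, 0]) cube([46, 46, 728]);
translate([27, 567, 0]) cube([46, 46, 728]);
translate([1684, 567, 0]) cube([46, 46, 728]);
translate([0, 680, 0]) {
  cube([5970, 118, 2670]);
  translate([0, 4772, 0]) cube([5970, 118, 2670]);
  translate([0, 118, 0]) cube([118, 4654, 2670]);
  translate([5852, 118, 0]) cube([118, 4654, 2670]);
}
translate([729, 83, 776]) {
  cube([361, 356, 12]);
  translate([0, 0, 12]) cube([361, 12, 72]);
  translate([0, 344, 12]) cube([361, 12, 72]);
  translate([0, 12, 12]) cube([12, 332, 72]);
  translate([349, 12, 12]) cube([12, 332, 72]);
}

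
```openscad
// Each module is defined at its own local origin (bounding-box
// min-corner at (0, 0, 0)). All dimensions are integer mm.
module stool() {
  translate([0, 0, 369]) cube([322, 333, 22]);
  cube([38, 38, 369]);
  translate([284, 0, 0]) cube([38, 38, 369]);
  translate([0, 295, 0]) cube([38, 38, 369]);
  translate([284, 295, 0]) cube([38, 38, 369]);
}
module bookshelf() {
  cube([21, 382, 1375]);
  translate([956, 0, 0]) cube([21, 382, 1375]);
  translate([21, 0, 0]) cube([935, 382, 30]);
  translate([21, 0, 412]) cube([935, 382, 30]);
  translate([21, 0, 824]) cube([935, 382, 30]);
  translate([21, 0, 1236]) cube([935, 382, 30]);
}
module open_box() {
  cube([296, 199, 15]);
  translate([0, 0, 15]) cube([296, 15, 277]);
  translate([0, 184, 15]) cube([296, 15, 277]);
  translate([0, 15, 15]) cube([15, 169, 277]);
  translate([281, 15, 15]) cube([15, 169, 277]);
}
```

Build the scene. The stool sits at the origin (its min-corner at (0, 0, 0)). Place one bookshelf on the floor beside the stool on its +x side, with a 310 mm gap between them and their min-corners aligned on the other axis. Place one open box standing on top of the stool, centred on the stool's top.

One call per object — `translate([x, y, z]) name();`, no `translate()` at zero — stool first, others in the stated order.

stool();
translate([632, 0, 0]) bookshelf();
translate([13, 67, 391]) open_box();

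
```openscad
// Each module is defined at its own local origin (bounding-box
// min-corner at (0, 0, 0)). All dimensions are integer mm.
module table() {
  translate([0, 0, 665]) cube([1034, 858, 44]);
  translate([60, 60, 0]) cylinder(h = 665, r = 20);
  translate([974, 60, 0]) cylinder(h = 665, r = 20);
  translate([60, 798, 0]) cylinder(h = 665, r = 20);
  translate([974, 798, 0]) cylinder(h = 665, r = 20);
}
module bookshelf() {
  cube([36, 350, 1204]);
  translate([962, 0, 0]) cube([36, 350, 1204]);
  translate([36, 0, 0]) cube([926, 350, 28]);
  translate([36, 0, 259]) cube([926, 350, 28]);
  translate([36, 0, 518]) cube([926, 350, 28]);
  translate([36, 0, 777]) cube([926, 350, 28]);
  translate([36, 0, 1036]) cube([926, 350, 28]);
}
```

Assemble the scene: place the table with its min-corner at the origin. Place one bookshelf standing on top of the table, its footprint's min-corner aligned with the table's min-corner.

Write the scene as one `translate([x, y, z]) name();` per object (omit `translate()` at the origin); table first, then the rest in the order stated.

table();
translate([0, 0, 709]) bookshelf();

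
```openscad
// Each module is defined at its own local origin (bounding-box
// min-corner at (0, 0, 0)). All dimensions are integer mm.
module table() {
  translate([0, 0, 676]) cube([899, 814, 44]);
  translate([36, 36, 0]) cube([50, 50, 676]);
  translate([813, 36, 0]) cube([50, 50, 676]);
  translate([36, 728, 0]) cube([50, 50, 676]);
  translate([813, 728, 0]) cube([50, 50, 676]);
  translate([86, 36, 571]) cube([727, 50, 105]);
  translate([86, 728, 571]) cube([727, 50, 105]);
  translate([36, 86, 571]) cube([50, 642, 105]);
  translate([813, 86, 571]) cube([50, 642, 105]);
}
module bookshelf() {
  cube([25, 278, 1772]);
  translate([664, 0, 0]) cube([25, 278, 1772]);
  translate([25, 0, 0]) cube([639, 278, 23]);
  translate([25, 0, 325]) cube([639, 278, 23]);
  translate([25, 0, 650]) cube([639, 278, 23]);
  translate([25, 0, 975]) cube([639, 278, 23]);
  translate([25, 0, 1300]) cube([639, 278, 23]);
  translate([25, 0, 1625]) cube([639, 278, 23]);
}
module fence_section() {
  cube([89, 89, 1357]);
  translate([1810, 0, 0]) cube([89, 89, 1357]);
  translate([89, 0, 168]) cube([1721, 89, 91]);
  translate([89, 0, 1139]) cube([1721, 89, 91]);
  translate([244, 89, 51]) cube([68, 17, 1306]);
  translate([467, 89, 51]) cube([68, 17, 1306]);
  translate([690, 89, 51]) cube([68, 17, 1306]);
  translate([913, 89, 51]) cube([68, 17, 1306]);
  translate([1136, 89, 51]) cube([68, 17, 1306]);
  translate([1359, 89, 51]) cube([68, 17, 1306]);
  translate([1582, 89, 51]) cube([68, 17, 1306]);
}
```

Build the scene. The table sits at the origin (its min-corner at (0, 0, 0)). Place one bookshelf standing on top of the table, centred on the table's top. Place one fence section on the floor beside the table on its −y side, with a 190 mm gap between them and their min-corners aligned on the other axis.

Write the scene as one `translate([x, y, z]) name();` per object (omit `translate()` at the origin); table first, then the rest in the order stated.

table();
translate([105, 268, 720]) bookshelf();
translate([0, -296, 0]) fence_section();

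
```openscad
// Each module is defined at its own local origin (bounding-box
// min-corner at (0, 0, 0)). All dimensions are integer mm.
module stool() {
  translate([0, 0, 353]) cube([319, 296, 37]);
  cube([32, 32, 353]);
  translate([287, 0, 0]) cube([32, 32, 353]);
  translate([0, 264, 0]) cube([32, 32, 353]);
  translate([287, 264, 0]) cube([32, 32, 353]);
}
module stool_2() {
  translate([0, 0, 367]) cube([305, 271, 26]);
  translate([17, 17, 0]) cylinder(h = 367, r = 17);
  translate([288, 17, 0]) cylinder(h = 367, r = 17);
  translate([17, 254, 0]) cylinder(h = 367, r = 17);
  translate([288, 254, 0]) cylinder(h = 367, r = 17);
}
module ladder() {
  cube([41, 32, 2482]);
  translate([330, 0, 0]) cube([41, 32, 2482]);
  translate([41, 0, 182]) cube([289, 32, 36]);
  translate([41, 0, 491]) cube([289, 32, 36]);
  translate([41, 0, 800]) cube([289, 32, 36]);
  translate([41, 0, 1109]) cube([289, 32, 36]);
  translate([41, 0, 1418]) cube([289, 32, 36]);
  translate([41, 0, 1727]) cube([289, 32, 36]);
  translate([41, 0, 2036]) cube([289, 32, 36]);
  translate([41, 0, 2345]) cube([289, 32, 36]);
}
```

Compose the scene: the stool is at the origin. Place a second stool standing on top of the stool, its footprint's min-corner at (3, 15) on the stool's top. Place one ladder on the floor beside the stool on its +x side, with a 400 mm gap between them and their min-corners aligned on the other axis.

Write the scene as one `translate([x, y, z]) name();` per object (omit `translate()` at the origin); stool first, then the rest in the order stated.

stool();
translate([3, 15, 390]) stool_2();
translate([719, 0, 0]) ladder();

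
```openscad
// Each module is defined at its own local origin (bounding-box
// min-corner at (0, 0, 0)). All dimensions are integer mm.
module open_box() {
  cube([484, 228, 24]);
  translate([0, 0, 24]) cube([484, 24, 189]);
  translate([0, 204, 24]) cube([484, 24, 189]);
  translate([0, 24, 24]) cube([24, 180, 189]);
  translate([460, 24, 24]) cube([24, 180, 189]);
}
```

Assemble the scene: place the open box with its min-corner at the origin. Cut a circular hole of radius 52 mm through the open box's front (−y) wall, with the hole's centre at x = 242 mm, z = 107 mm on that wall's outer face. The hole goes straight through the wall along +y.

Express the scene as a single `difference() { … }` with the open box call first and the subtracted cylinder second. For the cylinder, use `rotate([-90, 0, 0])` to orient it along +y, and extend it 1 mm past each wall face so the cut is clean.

difference() {
  open_box();
  translate([242, -1, 107]) rotate([-90, 0, 0]) cylinder(h = 26, r = 52);
}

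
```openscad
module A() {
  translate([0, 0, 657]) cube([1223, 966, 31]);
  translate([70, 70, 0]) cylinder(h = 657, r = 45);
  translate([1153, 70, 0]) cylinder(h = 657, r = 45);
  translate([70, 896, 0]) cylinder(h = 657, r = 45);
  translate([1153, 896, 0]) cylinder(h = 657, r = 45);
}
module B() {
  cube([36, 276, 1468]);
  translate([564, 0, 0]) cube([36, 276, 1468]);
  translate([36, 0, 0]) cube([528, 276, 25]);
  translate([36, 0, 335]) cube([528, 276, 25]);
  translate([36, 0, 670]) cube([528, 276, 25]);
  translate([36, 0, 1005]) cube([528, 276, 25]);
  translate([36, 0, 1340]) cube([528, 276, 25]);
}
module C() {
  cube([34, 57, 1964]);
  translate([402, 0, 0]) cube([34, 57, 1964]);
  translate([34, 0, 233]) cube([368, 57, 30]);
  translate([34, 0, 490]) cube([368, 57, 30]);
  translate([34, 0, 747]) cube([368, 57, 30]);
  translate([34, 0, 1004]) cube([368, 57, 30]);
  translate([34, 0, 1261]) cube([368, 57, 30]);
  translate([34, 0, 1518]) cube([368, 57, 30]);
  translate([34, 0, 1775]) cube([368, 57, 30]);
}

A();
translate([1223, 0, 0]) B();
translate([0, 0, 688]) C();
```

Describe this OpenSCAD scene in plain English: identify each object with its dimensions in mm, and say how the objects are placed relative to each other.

A is a table with a 1223×966 mm rectangular top, 31 mm thick, top surface at z = 688 mm, supported by four round legs of 90 mm diameter, each leg's bounding box inset 25 mm from the nearest pair of top edges, running from the floor.

B is an open bookshelf. Two side panels, each 36 mm thick, 276 mm deep and 1468 mm tall, stand 600 mm apart (outside-to-outside). Between them sit 5 shelves, each 25 mm thick and 276 mm deep, spanning the full gap between the sides. The bottom shelf rests on the floor (its underside at z = 0) and the clear gap between one shelf's top and the next shelf's underside is 310 mm.

C is a wooden ladder with two side rails of 34×57 mm section and 1964 mm height, set 436 mm apart overall. Between them run 7 rectangular rungs (57 mm deep, 30 mm thick), front faces flush with the rails' −y face. The bottom of the first rung is 233 mm above the floor and each subsequent rung is 257 mm higher than the one below.

The bookshelf is against the table's +x side, with their −y faces flush. The ladder is on top of the table.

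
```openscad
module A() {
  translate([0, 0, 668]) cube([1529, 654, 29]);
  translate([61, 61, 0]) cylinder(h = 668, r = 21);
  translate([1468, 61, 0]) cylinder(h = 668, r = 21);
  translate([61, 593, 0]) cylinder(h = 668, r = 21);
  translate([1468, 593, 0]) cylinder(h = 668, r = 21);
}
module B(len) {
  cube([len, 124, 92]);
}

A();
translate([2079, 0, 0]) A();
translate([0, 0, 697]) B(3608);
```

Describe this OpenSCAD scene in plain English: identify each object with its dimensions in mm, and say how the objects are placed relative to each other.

A is a table: top 1529 mm (x) × 654 mm (y), 29 mm thick, upper face at z = 697 mm, on four round legs of 42 mm diameter, each leg's bounding box inset 40 mm from the nearest pair of top edges, running from z = 0 to the bottom of the top.

B is a rectangular beam 3608 mm long (x), 124 mm deep (y), 92 mm thick (z).

The beam spans the tops of two tables placed 550 mm apart, resting at z = 697 mm.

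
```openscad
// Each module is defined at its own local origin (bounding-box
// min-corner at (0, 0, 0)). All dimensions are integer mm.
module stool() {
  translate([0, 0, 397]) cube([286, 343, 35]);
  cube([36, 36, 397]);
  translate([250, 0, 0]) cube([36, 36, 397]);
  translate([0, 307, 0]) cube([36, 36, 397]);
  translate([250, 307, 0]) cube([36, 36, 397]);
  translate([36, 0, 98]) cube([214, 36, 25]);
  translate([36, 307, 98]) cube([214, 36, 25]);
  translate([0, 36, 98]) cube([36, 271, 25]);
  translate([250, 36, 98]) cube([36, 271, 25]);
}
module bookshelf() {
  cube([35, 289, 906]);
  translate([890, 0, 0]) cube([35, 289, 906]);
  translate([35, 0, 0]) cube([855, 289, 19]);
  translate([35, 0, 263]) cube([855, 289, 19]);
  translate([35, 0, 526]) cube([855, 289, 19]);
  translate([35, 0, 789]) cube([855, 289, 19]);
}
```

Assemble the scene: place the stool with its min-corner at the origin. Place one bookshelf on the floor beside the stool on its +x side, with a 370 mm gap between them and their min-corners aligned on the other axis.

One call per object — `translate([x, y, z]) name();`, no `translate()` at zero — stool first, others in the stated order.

stool();
translate([656, 0, 0]) bookshelf();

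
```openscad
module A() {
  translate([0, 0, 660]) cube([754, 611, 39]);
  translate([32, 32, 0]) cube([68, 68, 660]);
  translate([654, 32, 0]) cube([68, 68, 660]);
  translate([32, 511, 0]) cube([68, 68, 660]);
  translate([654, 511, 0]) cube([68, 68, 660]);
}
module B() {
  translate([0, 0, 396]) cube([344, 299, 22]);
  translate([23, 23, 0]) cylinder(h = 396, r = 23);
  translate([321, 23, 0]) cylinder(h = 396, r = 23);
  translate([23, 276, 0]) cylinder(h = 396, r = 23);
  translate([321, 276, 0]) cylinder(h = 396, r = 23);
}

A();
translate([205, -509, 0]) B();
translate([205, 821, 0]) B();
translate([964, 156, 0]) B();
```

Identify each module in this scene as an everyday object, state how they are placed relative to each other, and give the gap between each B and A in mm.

Each stool's nearest face is 210 mm from the table's bounding box.

A is a table. B is a stool. Three stools sit around the table at the −y, +y, +x sides. The gap between each stool and the table is 210 mm.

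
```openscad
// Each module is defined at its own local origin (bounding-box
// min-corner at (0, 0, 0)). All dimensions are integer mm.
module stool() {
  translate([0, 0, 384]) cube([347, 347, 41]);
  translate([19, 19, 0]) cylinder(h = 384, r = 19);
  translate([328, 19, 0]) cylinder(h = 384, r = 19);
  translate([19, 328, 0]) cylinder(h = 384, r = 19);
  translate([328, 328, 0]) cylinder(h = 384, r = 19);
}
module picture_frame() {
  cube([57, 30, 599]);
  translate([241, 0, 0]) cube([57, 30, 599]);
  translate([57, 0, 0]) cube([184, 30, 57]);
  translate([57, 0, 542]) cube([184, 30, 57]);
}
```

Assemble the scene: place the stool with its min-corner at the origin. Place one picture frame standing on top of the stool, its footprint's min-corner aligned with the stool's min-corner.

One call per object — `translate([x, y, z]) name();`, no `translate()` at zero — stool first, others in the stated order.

stool();
translate([0, 0, 425]) picture_frame();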